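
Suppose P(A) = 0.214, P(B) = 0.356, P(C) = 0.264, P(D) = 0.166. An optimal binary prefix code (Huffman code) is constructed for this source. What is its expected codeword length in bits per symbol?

2 bits/symbol

Repeatedly combine the two least-probable nodes; the expected code length is the sum of the merged weights.
merge 83/500 + 107/500 → 19/50
merge 33/125 + 89/250 → 31/50
merge 19/50 + 31/50 → 1
L = 19/50 + 31/50 + 1 = 2 bits/symbol.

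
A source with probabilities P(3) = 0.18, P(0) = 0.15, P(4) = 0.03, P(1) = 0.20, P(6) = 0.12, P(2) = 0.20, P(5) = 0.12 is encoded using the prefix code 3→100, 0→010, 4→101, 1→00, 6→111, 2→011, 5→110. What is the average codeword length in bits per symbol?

2.8 bits/symbol

L̄ = Σ pᵢ·ℓᵢ = 0.18·3 + 0.15·3 + 0.03·3 + 0.20·2 + 0.12·3 + 0.20·3 + 0.12·3 = 2.8 bits/symbol.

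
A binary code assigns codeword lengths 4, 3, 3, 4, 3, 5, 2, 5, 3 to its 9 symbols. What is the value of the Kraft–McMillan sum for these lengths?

With common denominator 2^5 = 32: Σ 2^(−ℓᵢ) = 2/32 + 4/32 + 4/32 + 2/32 + 4/32 + 1/32 + 8/32 + 1/32 + 4/32 = 30/32 = 0.9375.

0.9375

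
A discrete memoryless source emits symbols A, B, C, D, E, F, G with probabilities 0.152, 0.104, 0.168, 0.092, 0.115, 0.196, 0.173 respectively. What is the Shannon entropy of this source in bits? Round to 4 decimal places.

2.7593 bits

H = −Σ pᵢ log₂ pᵢ.
−0.152·log₂(0.152) = 0.4131
−0.104·log₂(0.104) = 0.3396
−0.168·log₂(0.168) = 0.4323
−0.092·log₂(0.092) = 0.3167
−0.115·log₂(0.115) = 0.3588
−0.196·log₂(0.196) = 0.4608
−0.173·log₂(0.173) = 0.4379
Sum ≈ 2.7593 → 2.7593 bits.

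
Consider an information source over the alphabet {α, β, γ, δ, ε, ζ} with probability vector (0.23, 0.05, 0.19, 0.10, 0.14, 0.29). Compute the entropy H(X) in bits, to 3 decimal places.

2.406 bits

H = −Σ pᵢ log₂ pᵢ.
−0.23·log₂(0.23) = 0.4877
−0.05·log₂(0.05) = 0.2161
−0.19·log₂(0.19) = 0.4552
−0.10·log₂(0.10) = 0.3322
−0.14·log₂(0.14) = 0.3971
−0.29·log₂(0.29) = 0.5179
Sum ≈ 2.4062 → 2.406 bits.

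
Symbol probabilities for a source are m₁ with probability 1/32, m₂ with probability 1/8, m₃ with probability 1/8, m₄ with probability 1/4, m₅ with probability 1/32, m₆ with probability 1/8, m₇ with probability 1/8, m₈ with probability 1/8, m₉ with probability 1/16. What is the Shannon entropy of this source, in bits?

Each probability is a power of 1/2, so log₂(1/p) is an integer.
H = Σ p·log₂(1/p) = 1/32·5 + 1/8·3 + 1/8·3 + 1/4·2 + 1/32·5 + 1/8·3 + 1/8·3 + 1/8·3 + 1/16·4 = 2.9375 bits.

2.9375 bits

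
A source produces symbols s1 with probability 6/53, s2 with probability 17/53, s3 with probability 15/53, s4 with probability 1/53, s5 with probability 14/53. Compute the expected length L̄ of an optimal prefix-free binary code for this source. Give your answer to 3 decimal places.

Repeatedly combine the two least-probable nodes; the expected code length is the sum of the merged weights.
merge 1/53 + 6/53 → 7/53
merge 7/53 + 14/53 → 21/53
merge 15/53 + 17/53 → 32/53
merge 21/53 + 32/53 → 1
L = 7/53 + 21/53 + 32/53 + 1 = 113/53 ≈ 2.132 bits/symbol.

2.132 bits/symbol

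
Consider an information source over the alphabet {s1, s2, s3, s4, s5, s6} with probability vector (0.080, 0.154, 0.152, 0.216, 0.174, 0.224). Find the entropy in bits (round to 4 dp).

H = −Σ pᵢ log₂ pᵢ.
−0.080·log₂(0.080) = 0.2915
−0.154·log₂(0.154) = 0.4156
−0.152·log₂(0.152) = 0.4131
−0.216·log₂(0.216) = 0.4776
−0.174·log₂(0.174) = 0.4390
−0.224·log₂(0.224) = 0.4835
Sum ≈ 2.5203 → 2.5203 bits.

2.5203 bits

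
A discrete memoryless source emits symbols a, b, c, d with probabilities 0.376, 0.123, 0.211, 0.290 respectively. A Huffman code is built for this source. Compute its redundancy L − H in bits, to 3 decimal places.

Entropy H = −Σ p log₂ p ≈ 1.8940 bits.
Huffman merges: 123/1000+211/1000→167/500; 29/100+167/500→78/125; 47/125+78/125→1. L = 979/500 ≈ 1.9580.
L − H = 1.9580 − 1.8940 = 0.064 bits.

0.064 bits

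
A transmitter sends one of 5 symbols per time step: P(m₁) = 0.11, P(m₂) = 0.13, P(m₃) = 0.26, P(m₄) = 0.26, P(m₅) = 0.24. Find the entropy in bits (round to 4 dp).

H = −Σ pᵢ log₂ pᵢ.
−0.11·log₂(0.11) = 0.3503
−0.13·log₂(0.13) = 0.3826
−0.26·log₂(0.26) = 0.5053
−0.26·log₂(0.26) = 0.5053
−0.24·log₂(0.24) = 0.4941
Sum ≈ 2.2376 → 2.2376 bits.

2.2376 bits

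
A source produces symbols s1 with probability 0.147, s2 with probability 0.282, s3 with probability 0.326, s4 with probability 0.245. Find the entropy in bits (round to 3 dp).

1.946 bits

H = −Σ pᵢ log₂ pᵢ.
−0.147·log₂(0.147) = 0.4066
−0.282·log₂(0.282) = 0.5150
−0.326·log₂(0.326) = 0.5272
−0.245·log₂(0.245) = 0.4971
Sum ≈ 1.9459 → 1.946 bits.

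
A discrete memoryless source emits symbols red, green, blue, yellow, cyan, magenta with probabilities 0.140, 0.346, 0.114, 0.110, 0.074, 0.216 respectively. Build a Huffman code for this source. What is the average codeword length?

2.438 bits/symbol

Repeatedly combine the two least-probable nodes; the expected code length is the sum of the merged weights.
merge 37/500 + 11/100 → 23/125
merge 57/500 + 7/50 → 127/500
merge 23/125 + 27/125 → 2/5
merge 127/500 + 173/500 → 3/5
merge 2/5 + 3/5 → 1
L = 23/125 + 127/500 + 2/5 + 3/5 + 1 = 1219/500 = 2.438 bits/symbol.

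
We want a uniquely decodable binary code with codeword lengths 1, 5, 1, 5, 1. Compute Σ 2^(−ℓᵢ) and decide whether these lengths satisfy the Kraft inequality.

1.5625; no

With common denominator 2^5 = 32: Σ 2^(−ℓᵢ) = 16/32 + 1/32 + 16/32 + 1/32 + 16/32 = 50/32 = 1.5625.
Kraft's inequality requires Σ ≤ 1; here Σ = 1.5625 > 1, so no such prefix code exists.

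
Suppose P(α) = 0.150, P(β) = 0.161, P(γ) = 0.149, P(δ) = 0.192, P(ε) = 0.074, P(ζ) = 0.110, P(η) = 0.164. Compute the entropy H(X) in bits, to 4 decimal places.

H = −Σ pᵢ log₂ pᵢ.
−0.150·log₂(0.150) = 0.4105
−0.161·log₂(0.161) = 0.4242
−0.149·log₂(0.149) = 0.4092
−0.192·log₂(0.192) = 0.4571
−0.074·log₂(0.074) = 0.2780
−0.110·log₂(0.110) = 0.3503
−0.164·log₂(0.164) = 0.4278
Sum ≈ 2.7571 → 2.7571 bits.

2.7571 bits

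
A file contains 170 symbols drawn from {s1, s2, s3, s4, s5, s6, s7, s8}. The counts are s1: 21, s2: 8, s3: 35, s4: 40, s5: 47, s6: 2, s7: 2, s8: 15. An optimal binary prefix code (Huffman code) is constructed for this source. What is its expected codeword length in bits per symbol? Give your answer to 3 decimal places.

2.535 bits/symbol

Probabilities are the counts divided by 170.
Repeatedly combine the two least-probable nodes; the expected code length is the sum of the merged weights.
merge 1/85 + 1/85 → 2/85
merge 2/85 + 4/85 → 6/85
merge 6/85 + 3/34 → 27/170
merge 21/170 + 27/170 → 24/85
merge 7/34 + 4/17 → 15/34
merge 47/170 + 24/85 → 19/34
merge 15/34 + 19/34 → 1
L = 2/85 + 6/85 + 27/170 + 24/85 + 15/34 + 19/34 + 1 = 431/170 ≈ 2.535 bits/symbol.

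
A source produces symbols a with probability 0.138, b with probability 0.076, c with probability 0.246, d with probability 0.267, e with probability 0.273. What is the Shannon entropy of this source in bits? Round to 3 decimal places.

H = −Σ pᵢ log₂ pᵢ.
−0.138·log₂(0.138) = 0.3943
−0.076·log₂(0.076) = 0.2826
−0.246·log₂(0.246) = 0.4977
−0.267·log₂(0.267) = 0.5087
−0.273·log₂(0.273) = 0.5113
Sum ≈ 2.1946 → 2.195 bits.

2.195 bits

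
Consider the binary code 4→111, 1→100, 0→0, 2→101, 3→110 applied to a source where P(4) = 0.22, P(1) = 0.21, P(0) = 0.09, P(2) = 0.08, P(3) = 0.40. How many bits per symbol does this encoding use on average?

2.82 bits/symbol

L̄ = Σ pᵢ·ℓᵢ = 0.22·3 + 0.21·3 + 0.09·1 + 0.08·3 + 0.40·3 = 2.82 bits/symbol.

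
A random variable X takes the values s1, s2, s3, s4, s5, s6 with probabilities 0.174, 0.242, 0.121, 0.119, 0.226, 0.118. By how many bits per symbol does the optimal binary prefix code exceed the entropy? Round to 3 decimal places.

Entropy H = −Σ p log₂ p ≈ 2.5172 bits.
Huffman merges: 59/500+119/1000→237/1000; 121/1000+87/500→59/200; 113/500+237/1000→463/1000; 121/500+59/200→537/1000; 463/1000+537/1000→1. L = 633/250 ≈ 2.5320.
L − H = 2.5320 − 2.5172 = 0.015 bits.

0.015 bits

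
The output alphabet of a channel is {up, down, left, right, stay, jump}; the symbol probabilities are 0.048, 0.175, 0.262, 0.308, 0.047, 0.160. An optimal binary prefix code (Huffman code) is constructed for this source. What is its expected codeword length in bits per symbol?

Repeatedly combine the two least-probable nodes; the expected code length is the sum of the merged weights.
merge 47/1000 + 6/125 → 19/200
merge 19/200 + 4/25 → 51/200
merge 7/40 + 51/200 → 43/100
merge 131/500 + 77/250 → 57/100
merge 43/100 + 57/100 → 1
L = 19/200 + 51/200 + 43/100 + 57/100 + 1 = 47/20 = 2.35 bits/symbol.

2.35 bits/symbol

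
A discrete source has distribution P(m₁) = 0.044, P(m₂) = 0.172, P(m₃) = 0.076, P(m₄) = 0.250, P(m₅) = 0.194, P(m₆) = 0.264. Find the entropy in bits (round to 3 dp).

H = −Σ pᵢ log₂ pᵢ.
−0.044·log₂(0.044) = 0.1983
−0.172·log₂(0.172) = 0.4368
−0.076·log₂(0.076) = 0.2826
−0.250·log₂(0.250) = 0.5000
−0.194·log₂(0.194) = 0.4590
−0.264·log₂(0.264) = 0.5072
Sum ≈ 2.3839 → 2.384 bits.

2.384 bits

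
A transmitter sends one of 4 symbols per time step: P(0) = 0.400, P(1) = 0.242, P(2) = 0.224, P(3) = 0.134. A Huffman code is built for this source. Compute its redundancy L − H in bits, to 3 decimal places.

Entropy H = −Σ p log₂ p ≈ 1.8962 bits.
Huffman merges: 67/500+28/125→179/500; 121/500+179/500→3/5; 2/5+3/5→1. L = 979/500 ≈ 1.9580.
L − H = 1.9580 − 1.8962 = 0.062 bits.

0.062 bits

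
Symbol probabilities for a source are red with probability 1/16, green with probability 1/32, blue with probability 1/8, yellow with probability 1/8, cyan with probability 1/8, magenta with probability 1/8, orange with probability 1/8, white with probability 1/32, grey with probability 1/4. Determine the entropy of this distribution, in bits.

Each probability is a power of 1/2, so log₂(1/p) is an integer.
H = Σ p·log₂(1/p) = 1/16·4 + 1/32·5 + 1/8·3 + 1/8·3 + 1/8·3 + 1/8·3 + 1/8·3 + 1/32·5 + 1/4·2 = 2.9375 bits.

2.9375 bits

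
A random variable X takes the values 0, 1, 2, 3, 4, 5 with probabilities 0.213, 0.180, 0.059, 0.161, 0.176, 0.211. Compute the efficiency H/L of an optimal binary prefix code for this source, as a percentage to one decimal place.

97.1%

Entropy H = −Σ p log₂ p ≈ 2.5004 bits.
Huffman merges: 59/1000+161/1000→11/50; 22/125+9/50→89/250; 211/1000+213/1000→53/125; 11/50+89/250→72/125; 53/125+72/125→1. L = 322/125 ≈ 2.5760.
Efficiency = H/L = 2.5004/2.5760 = 97.1%.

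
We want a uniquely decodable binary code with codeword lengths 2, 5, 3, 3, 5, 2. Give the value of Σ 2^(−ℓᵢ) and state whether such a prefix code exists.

0.8125; yes

With common denominator 2^5 = 32: Σ 2^(−ℓᵢ) = 8/32 + 1/32 + 4/32 + 4/32 + 1/32 + 8/32 = 26/32 = 0.8125.
Kraft's inequality requires Σ ≤ 1; here Σ = 0.8125 ≤ 1, so such a prefix code exists.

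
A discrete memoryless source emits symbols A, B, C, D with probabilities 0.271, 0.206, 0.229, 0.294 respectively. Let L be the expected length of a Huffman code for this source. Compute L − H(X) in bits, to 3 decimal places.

Entropy H = −Σ p log₂ p ≈ 1.9862 bits.
Huffman merges: 103/500+229/1000→87/200; 271/1000+147/500→113/200; 87/200+113/200→1. L = 2 ≈ 2.0000.
L − H = 2.0000 − 1.9862 = 0.014 bits.

0.014 bits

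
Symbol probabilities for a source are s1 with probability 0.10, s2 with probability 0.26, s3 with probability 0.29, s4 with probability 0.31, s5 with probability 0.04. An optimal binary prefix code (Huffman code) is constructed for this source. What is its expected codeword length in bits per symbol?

2.14 bits/symbol

Repeatedly combine the two least-probable nodes; the expected code length is the sum of the merged weights.
merge 1/25 + 1/10 → 7/50
merge 7/50 + 13/50 → 2/5
merge 29/100 + 31/100 → 3/5
merge 2/5 + 3/5 → 1
L = 7/50 + 2/5 + 3/5 + 1 = 107/50 = 2.14 bits/symbol.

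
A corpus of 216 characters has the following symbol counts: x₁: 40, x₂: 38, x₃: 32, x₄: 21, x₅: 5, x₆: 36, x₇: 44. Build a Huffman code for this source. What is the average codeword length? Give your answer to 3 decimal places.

Probabilities are the counts divided by 216.
Repeatedly combine the two least-probable nodes; the expected code length is the sum of the merged weights.
merge 5/216 + 7/72 → 13/108
merge 13/108 + 4/27 → 29/108
merge 1/6 + 19/108 → 37/108
merge 5/27 + 11/54 → 7/18
merge 29/108 + 37/108 → 11/18
merge 7/18 + 11/18 → 1
L = 13/108 + 29/108 + 37/108 + 7/18 + 11/18 + 1 = 295/108 ≈ 2.731 bits/symbol.

2.731 bits/symbol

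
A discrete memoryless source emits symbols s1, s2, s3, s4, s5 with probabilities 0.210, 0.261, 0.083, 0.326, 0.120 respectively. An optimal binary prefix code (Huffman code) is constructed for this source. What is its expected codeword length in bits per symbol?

2.203 bits/symbol

Repeatedly combine the two least-probable nodes; the expected code length is the sum of the merged weights.
merge 83/1000 + 3/25 → 203/1000
merge 203/1000 + 21/100 → 413/1000
merge 261/1000 + 163/500 → 587/1000
merge 413/1000 + 587/1000 → 1
L = 203/1000 + 413/1000 + 587/1000 + 1 = 2203/1000 = 2.203 bits/symbol.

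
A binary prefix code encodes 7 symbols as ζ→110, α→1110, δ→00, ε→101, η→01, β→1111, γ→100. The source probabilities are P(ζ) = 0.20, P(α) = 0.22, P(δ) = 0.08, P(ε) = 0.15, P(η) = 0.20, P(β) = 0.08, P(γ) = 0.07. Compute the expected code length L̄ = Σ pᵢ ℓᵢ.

L̄ = Σ pᵢ·ℓᵢ = 0.20·3 + 0.22·4 + 0.08·2 + 0.15·3 + 0.20·2 + 0.08·4 + 0.07·3 = 3.02 bits/symbol.

3.02 bits/symbol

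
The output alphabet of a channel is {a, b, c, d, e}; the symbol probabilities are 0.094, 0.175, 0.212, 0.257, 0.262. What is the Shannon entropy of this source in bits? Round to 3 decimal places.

2.245 bits

H = −Σ pᵢ log₂ pᵢ.
−0.094·log₂(0.094) = 0.3207
−0.175·log₂(0.175) = 0.4401
−0.212·log₂(0.212) = 0.4744
−0.257·log₂(0.257) = 0.5038
−0.262·log₂(0.262) = 0.5063
Sum ≈ 2.2452 → 2.245 bits.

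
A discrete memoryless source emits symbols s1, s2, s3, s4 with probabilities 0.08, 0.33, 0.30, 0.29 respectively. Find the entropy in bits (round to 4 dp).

H = −Σ pᵢ log₂ pᵢ.
−0.08·log₂(0.08) = 0.2915
−0.33·log₂(0.33) = 0.5278
−0.30·log₂(0.30) = 0.5211
−0.29·log₂(0.29) = 0.5179
Sum ≈ 1.8583 → 1.8583 bits.

1.8583 bits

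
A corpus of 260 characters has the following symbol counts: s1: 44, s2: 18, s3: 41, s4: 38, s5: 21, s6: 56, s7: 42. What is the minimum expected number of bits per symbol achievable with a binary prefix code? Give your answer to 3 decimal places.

2.765 bits/symbol

Probabilities are the counts divided by 260.
Repeatedly combine the two least-probable nodes; the expected code length is the sum of the merged weights.
merge 9/130 + 21/260 → 3/20
merge 19/130 + 3/20 → 77/260
merge 41/260 + 21/130 → 83/260
merge 11/65 + 14/65 → 5/13
merge 77/260 + 83/260 → 8/13
merge 5/13 + 8/13 → 1
L = 3/20 + 77/260 + 83/260 + 5/13 + 8/13 + 1 = 719/260 ≈ 2.765 bits/symbol.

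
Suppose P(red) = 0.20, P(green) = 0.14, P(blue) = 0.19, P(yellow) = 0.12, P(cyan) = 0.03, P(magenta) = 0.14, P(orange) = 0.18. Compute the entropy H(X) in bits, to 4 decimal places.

2.6780 bits

H = −Σ pᵢ log₂ pᵢ.
−0.20·log₂(0.20) = 0.4644
−0.14·log₂(0.14) = 0.3971
−0.19·log₂(0.19) = 0.4552
−0.12·log₂(0.12) = 0.3671
−0.03·log₂(0.03) = 0.1518
−0.14·log₂(0.14) = 0.3971
−0.18·log₂(0.18) = 0.4453
Sum ≈ 2.6780 → 2.6780 bits.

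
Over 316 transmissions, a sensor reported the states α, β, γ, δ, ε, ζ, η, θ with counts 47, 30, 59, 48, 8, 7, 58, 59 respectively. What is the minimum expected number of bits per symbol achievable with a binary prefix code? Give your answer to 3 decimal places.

Probabilities are the counts divided by 316.
Repeatedly combine the two least-probable nodes; the expected code length is the sum of the merged weights.
merge 7/316 + 2/79 → 15/316
merge 15/316 + 15/158 → 45/316
merge 45/316 + 47/316 → 23/79
merge 12/79 + 29/158 → 53/158
merge 59/316 + 59/316 → 59/158
merge 23/79 + 53/158 → 99/158
merge 59/158 + 99/158 → 1
L = 15/316 + 45/316 + 23/79 + 53/158 + 59/158 + 99/158 + 1 = 445/158 ≈ 2.816 bits/symbol.

2.816 bits/symbol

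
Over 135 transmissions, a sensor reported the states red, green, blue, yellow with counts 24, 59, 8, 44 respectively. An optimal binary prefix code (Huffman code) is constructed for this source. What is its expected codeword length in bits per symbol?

1.8 bits/symbol

Probabilities are the counts divided by 135.
Repeatedly combine the two least-probable nodes; the expected code length is the sum of the merged weights.
merge 8/135 + 8/45 → 32/135
merge 32/135 + 44/135 → 76/135
merge 59/135 + 76/135 → 1
L = 32/135 + 76/135 + 1 = 9/5 = 1.8 bits/symbol.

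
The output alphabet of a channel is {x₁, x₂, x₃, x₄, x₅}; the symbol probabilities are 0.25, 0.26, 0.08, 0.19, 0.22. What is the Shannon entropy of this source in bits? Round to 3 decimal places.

H = −Σ pᵢ log₂ pᵢ.
−0.25·log₂(0.25) = 0.5000
−0.26·log₂(0.26) = 0.5053
−0.08·log₂(0.08) = 0.2915
−0.19·log₂(0.19) = 0.4552
−0.22·log₂(0.22) = 0.4806
Sum ≈ 2.2326 → 2.233 bits.

2.233 bits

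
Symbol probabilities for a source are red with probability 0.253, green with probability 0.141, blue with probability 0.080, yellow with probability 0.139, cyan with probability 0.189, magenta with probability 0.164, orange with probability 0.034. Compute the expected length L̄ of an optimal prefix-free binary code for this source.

Repeatedly combine the two least-probable nodes; the expected code length is the sum of the merged weights.
merge 17/500 + 2/25 → 57/500
merge 57/500 + 139/1000 → 253/1000
merge 141/1000 + 41/250 → 61/200
merge 189/1000 + 253/1000 → 221/500
merge 253/1000 + 61/200 → 279/500
merge 221/500 + 279/500 → 1
L = 57/500 + 253/1000 + 61/200 + 221/500 + 279/500 + 1 = 334/125 = 2.672 bits/symbol.

2.672 bits/symbol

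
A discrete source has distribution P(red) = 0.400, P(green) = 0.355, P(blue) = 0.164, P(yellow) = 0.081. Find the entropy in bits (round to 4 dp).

1.7806 bits

H = −Σ pᵢ log₂ pᵢ.
−0.400·log₂(0.400) = 0.5288
−0.355·log₂(0.355) = 0.5304
−0.164·log₂(0.164) = 0.4278
−0.081·log₂(0.081) = 0.2937
Sum ≈ 1.7806 → 1.7806 bits.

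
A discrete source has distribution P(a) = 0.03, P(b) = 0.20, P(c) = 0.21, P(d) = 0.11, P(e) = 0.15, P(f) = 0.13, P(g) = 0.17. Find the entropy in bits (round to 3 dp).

H = −Σ pᵢ log₂ pᵢ.
−0.03·log₂(0.03) = 0.1518
−0.20·log₂(0.20) = 0.4644
−0.21·log₂(0.21) = 0.4728
−0.11·log₂(0.11) = 0.3503
−0.15·log₂(0.15) = 0.4105
−0.13·log₂(0.13) = 0.3826
−0.17·log₂(0.17) = 0.4346
Sum ≈ 2.6670 → 2.667 bits.

2.667 bits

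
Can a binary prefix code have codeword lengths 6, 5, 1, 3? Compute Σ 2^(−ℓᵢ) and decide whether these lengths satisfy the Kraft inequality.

0.671875; yes

With common denominator 2^6 = 64: Σ 2^(−ℓᵢ) = 1/64 + 2/64 + 32/64 + 8/64 = 43/64 = 0.671875.
Kraft's inequality requires Σ ≤ 1; here Σ = 0.671875 ≤ 1, so such a prefix code exists.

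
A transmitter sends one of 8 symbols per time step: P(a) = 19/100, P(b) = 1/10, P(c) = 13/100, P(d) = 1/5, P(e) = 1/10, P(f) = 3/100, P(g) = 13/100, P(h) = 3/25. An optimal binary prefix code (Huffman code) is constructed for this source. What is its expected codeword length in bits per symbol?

2.93 bits/symbol

Repeatedly combine the two least-probable nodes; the expected code length is the sum of the merged weights.
merge 3/100 + 1/10 → 13/100
merge 1/10 + 3/25 → 11/50
merge 13/100 + 13/100 → 13/50
merge 13/100 + 19/100 → 8/25
merge 1/5 + 11/50 → 21/50
merge 13/50 + 8/25 → 29/50
merge 21/50 + 29/50 → 1
L = 13/100 + 11/50 + 13/50 + 8/25 + 21/50 + 29/50 + 1 = 293/100 = 2.93 bits/symbol.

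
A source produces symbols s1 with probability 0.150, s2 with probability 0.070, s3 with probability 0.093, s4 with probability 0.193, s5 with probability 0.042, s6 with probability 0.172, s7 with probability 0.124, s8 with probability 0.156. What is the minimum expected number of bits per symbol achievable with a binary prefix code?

2.919 bits/symbol

Repeatedly combine the two least-probable nodes; the expected code length is the sum of the merged weights.
merge 21/500 + 7/100 → 14/125
merge 93/1000 + 14/125 → 41/200
merge 31/250 + 3/20 → 137/500
merge 39/250 + 43/250 → 41/125
merge 193/1000 + 41/200 → 199/500
merge 137/500 + 41/125 → 301/500
merge 199/500 + 301/500 → 1
L = 14/125 + 41/200 + 137/500 + 41/125 + 199/500 + 301/500 + 1 = 2919/1000 = 2.919 bits/symbol.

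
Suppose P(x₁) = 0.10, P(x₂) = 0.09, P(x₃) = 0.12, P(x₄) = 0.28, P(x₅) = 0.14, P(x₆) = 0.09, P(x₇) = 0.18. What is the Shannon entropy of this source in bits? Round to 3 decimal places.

H = −Σ pᵢ log₂ pᵢ.
−0.10·log₂(0.10) = 0.3322
−0.09·log₂(0.09) = 0.3127
−0.12·log₂(0.12) = 0.3671
−0.28·log₂(0.28) = 0.5142
−0.14·log₂(0.14) = 0.3971
−0.09·log₂(0.09) = 0.3127
−0.18·log₂(0.18) = 0.4453
Sum ≈ 2.6812 → 2.681 bits.

2.681 bits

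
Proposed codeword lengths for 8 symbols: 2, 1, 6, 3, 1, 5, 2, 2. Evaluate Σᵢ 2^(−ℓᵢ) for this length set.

1.921875

With common denominator 2^6 = 64: Σ 2^(−ℓᵢ) = 16/64 + 32/64 + 1/64 + 8/64 + 32/64 + 2/64 + 16/64 + 16/64 = 123/64 = 1.921875.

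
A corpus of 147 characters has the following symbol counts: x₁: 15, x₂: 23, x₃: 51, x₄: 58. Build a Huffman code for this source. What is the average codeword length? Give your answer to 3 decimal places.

1.864 bits/symbol

Probabilities are the counts divided by 147.
Repeatedly combine the two least-probable nodes; the expected code length is the sum of the merged weights.
merge 5/49 + 23/147 → 38/147
merge 38/147 + 17/49 → 89/147
merge 58/147 + 89/147 → 1
L = 38/147 + 89/147 + 1 = 274/147 ≈ 1.864 bits/symbol.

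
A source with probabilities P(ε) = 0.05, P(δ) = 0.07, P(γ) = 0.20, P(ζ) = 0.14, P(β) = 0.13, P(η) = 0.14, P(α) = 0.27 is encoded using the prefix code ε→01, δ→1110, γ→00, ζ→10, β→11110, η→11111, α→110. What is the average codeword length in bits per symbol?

3.22 bits/symbol

L̄ = Σ pᵢ·ℓᵢ = 0.05·2 + 0.07·4 + 0.20·2 + 0.14·2 + 0.13·5 + 0.14·5 + 0.27·3 = 3.22 bits/symbol.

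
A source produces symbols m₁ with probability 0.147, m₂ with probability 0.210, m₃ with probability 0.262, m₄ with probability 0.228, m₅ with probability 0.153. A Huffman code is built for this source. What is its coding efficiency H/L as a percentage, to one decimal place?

Entropy H = −Σ p log₂ p ≈ 2.2864 bits.
Huffman merges: 147/1000+153/1000→3/10; 21/100+57/250→219/500; 131/500+3/10→281/500; 219/500+281/500→1. L = 23/10 ≈ 2.3000.
Efficiency = H/L = 2.2864/2.3000 = 99.4%.

99.4%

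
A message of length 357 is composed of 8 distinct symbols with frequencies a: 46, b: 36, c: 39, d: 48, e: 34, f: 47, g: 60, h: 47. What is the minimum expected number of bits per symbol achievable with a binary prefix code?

Probabilities are the counts divided by 357.
Repeatedly combine the two least-probable nodes; the expected code length is the sum of the merged weights.
merge 2/21 + 12/119 → 10/51
merge 13/119 + 46/357 → 5/21
merge 47/357 + 47/357 → 94/357
merge 16/119 + 20/119 → 36/119
merge 10/51 + 5/21 → 155/357
merge 94/357 + 36/119 → 202/357
merge 155/357 + 202/357 → 1
L = 10/51 + 5/21 + 94/357 + 36/119 + 155/357 + 202/357 + 1 = 3 bits/symbol.

3 bits/symbol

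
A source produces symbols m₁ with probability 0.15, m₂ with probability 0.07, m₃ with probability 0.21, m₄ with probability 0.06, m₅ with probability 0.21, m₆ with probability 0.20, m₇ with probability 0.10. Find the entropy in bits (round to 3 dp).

H = −Σ pᵢ log₂ pᵢ.
−0.15·log₂(0.15) = 0.4105
−0.07·log₂(0.07) = 0.2686
−0.21·log₂(0.21) = 0.4728
−0.06·log₂(0.06) = 0.2435
−0.21·log₂(0.21) = 0.4728
−0.20·log₂(0.20) = 0.4644
−0.10·log₂(0.10) = 0.3322
Sum ≈ 2.6649 → 2.665 bits.

2.665 bits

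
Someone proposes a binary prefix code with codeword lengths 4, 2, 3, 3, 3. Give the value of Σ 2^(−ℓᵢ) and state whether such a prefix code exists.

0.6875; yes

With common denominator 2^4 = 16: Σ 2^(−ℓᵢ) = 1/16 + 4/16 + 2/16 + 2/16 + 2/16 = 11/16 = 0.6875.
Kraft's inequality requires Σ ≤ 1; here Σ = 0.6875 ≤ 1, so such a prefix code exists.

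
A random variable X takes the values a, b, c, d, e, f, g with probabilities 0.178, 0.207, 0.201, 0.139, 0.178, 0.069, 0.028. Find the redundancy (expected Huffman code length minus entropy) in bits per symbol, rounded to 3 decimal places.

Entropy H = −Σ p log₂ p ≈ 2.6284 bits.
Huffman merges: 7/250+69/1000→97/1000; 97/1000+139/1000→59/250; 89/500+89/500→89/250; 201/1000+207/1000→51/125; 59/250+89/250→74/125; 51/125+74/125→1. L = 2689/1000 ≈ 2.6890.
L − H = 2.6890 − 2.6284 = 0.061 bits.

0.061 bits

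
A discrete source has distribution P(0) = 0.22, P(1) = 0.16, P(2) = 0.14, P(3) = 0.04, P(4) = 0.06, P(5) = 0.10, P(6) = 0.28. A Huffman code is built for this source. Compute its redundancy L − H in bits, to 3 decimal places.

0.024 bits

Entropy H = −Σ p log₂ p ≈ 2.5764 bits.
Huffman merges: 1/25+3/50→1/10; 1/10+1/10→1/5; 7/50+4/25→3/10; 1/5+11/50→21/50; 7/25+3/10→29/50; 21/50+29/50→1. L = 13/5 ≈ 2.6000.
L − H = 2.6000 − 2.5764 = 0.024 bits.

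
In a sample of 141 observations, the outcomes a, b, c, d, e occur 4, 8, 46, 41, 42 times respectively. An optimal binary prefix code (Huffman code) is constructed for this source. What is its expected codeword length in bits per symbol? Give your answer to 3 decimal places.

2.085 bits/symbol

Probabilities are the counts divided by 141.
Repeatedly combine the two least-probable nodes; the expected code length is the sum of the merged weights.
merge 4/141 + 8/141 → 4/47
merge 4/47 + 41/141 → 53/141
merge 14/47 + 46/141 → 88/141
merge 53/141 + 88/141 → 1
L = 4/47 + 53/141 + 88/141 + 1 = 98/47 ≈ 2.085 bits/symbol.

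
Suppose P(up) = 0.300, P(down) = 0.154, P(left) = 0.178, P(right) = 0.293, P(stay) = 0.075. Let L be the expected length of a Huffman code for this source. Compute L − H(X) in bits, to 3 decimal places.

0.050 bits

Entropy H = −Σ p log₂ p ≈ 2.1791 bits.
Huffman merges: 3/40+77/500→229/1000; 89/500+229/1000→407/1000; 293/1000+3/10→593/1000; 407/1000+593/1000→1. L = 2229/1000 ≈ 2.2290.
L − H = 2.2290 − 2.1791 = 0.050 bits.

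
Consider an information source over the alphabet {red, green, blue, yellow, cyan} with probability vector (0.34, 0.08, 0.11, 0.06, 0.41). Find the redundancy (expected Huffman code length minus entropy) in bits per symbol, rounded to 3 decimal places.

Entropy H = −Σ p log₂ p ≈ 1.9419 bits.
Huffman merges: 3/50+2/25→7/50; 11/100+7/50→1/4; 1/4+17/50→59/100; 41/100+59/100→1. L = 99/50 ≈ 1.9800.
L − H = 1.9800 − 1.9419 = 0.038 bits.

0.038 bits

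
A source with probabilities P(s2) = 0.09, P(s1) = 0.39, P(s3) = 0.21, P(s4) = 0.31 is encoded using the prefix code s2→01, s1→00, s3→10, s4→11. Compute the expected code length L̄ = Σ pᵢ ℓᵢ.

2 bits/symbol

L̄ = Σ pᵢ·ℓᵢ = 0.09·2 + 0.39·2 + 0.21·2 + 0.31·2 = 2 bits/symbol.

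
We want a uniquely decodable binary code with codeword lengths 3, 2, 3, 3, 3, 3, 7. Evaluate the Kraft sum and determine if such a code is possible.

With common denominator 2^7 = 128: Σ 2^(−ℓᵢ) = 16/128 + 32/128 + 16/128 + 16/128 + 16/128 + 16/128 + 1/128 = 113/128 = 0.8828125.
Kraft's inequality requires Σ ≤ 1; here Σ = 0.8828125 ≤ 1, so such a prefix code exists.

0.8828125; yes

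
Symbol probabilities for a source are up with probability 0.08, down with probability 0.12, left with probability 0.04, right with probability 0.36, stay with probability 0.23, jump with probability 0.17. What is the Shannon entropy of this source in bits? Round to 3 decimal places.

2.297 bits

H = −Σ pᵢ log₂ pᵢ.
−0.08·log₂(0.08) = 0.2915
−0.12·log₂(0.12) = 0.3671
−0.04·log₂(0.04) = 0.1858
−0.36·log₂(0.36) = 0.5306
−0.23·log₂(0.23) = 0.4877
−0.17·log₂(0.17) = 0.4346
Sum ≈ 2.2972 → 2.297 bits.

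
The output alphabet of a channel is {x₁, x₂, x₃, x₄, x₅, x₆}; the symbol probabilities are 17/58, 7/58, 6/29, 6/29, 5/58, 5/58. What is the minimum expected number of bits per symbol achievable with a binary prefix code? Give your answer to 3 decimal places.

2.466 bits/symbol

Repeatedly combine the two least-probable nodes; the expected code length is the sum of the merged weights.
merge 5/58 + 5/58 → 5/29
merge 7/58 + 5/29 → 17/58
merge 6/29 + 6/29 → 12/29
merge 17/58 + 17/58 → 17/29
merge 12/29 + 17/29 → 1
L = 5/29 + 17/58 + 12/29 + 17/29 + 1 = 143/58 ≈ 2.466 bits/symbol.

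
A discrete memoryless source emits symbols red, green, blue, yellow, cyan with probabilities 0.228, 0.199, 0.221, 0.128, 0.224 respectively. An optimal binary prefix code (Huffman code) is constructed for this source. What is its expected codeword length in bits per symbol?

2.327 bits/symbol

Repeatedly combine the two least-probable nodes; the expected code length is the sum of the merged weights.
merge 16/125 + 199/1000 → 327/1000
merge 221/1000 + 28/125 → 89/200
merge 57/250 + 327/1000 → 111/200
merge 89/200 + 111/200 → 1
L = 327/1000 + 89/200 + 111/200 + 1 = 2327/1000 = 2.327 bits/symbol.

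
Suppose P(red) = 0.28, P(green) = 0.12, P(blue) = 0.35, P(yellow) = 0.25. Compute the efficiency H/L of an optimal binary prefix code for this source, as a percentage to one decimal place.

95.6%

Entropy H = −Σ p log₂ p ≈ 1.9114 bits.
Huffman merges: 3/25+1/4→37/100; 7/25+7/20→63/100; 37/100+63/100→1. L = 2 ≈ 2.0000.
Efficiency = H/L = 1.9114/2.0000 = 95.6%.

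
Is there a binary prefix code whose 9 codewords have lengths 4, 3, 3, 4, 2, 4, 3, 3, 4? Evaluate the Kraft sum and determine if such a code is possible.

1; yes

With common denominator 2^4 = 16: Σ 2^(−ℓᵢ) = 1/16 + 2/16 + 2/16 + 1/16 + 4/16 + 1/16 + 2/16 + 2/16 + 1/16 = 16/16 = 1.
Kraft's inequality requires Σ ≤ 1; here Σ = 1 ≤ 1, so such a prefix code exists.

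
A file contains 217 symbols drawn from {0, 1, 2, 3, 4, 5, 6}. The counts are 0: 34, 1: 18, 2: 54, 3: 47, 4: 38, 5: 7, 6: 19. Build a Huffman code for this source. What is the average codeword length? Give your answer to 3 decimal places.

Probabilities are the counts divided by 217.
Repeatedly combine the two least-probable nodes; the expected code length is the sum of the merged weights.
merge 1/31 + 18/217 → 25/217
merge 19/217 + 25/217 → 44/217
merge 34/217 + 38/217 → 72/217
merge 44/217 + 47/217 → 13/31
merge 54/217 + 72/217 → 18/31
merge 13/31 + 18/31 → 1
L = 25/217 + 44/217 + 72/217 + 13/31 + 18/31 + 1 = 575/217 ≈ 2.650 bits/symbol.

2.650 bits/symbol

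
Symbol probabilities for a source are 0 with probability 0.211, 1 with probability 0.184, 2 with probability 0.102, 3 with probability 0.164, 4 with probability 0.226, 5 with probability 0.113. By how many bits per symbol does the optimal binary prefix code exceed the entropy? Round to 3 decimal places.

0.036 bits

Entropy H = −Σ p log₂ p ≈ 2.5270 bits.
Huffman merges: 51/500+113/1000→43/200; 41/250+23/125→87/250; 211/1000+43/200→213/500; 113/500+87/250→287/500; 213/500+287/500→1. L = 2563/1000 ≈ 2.5630.
L − H = 2.5630 − 2.5270 = 0.036 bits.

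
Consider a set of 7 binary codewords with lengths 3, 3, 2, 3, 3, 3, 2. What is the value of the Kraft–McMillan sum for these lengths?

1.125

With common denominator 2^3 = 8: Σ 2^(−ℓᵢ) = 1/8 + 1/8 + 2/8 + 1/8 + 1/8 + 1/8 + 2/8 = 9/8 = 1.125.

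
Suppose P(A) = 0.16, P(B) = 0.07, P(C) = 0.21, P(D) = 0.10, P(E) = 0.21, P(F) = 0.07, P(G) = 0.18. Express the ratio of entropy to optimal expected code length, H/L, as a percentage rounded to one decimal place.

98.6%

Entropy H = −Σ p log₂ p ≈ 2.6833 bits.
Huffman merges: 7/100+7/100→7/50; 1/10+7/50→6/25; 4/25+9/50→17/50; 21/100+21/100→21/50; 6/25+17/50→29/50; 21/50+29/50→1. L = 68/25 ≈ 2.7200.
Efficiency = H/L = 2.6833/2.7200 = 98.6%.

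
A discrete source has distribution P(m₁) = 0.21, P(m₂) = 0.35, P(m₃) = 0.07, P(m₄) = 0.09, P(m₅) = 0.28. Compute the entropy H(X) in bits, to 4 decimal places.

H = −Σ pᵢ log₂ pᵢ.
−0.21·log₂(0.21) = 0.4728
−0.35·log₂(0.35) = 0.5301
−0.07·log₂(0.07) = 0.2686
−0.09·log₂(0.09) = 0.3127
−0.28·log₂(0.28) = 0.5142
Sum ≈ 2.0984 → 2.0984 bits.

2.0984 bits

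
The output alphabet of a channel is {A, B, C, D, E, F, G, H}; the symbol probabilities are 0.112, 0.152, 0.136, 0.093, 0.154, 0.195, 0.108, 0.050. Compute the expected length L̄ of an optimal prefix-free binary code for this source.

2.948 bits/symbol

Repeatedly combine the two least-probable nodes; the expected code length is the sum of the merged weights.
merge 1/20 + 93/1000 → 143/1000
merge 27/250 + 14/125 → 11/50
merge 17/125 + 143/1000 → 279/1000
merge 19/125 + 77/500 → 153/500
merge 39/200 + 11/50 → 83/200
merge 279/1000 + 153/500 → 117/200
merge 83/200 + 117/200 → 1
L = 143/1000 + 11/50 + 279/1000 + 153/500 + 83/200 + 117/200 + 1 = 737/250 = 2.948 bits/symbol.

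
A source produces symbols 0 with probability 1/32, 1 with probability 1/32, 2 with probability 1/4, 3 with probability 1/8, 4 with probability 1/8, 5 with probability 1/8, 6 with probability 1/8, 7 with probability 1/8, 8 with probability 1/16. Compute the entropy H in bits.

2.9375 bits

Each probability is a power of 1/2, so log₂(1/p) is an integer.
H = Σ p·log₂(1/p) = 1/32·5 + 1/32·5 + 1/4·2 + 1/8·3 + 1/8·3 + 1/8·3 + 1/8·3 + 1/8·3 + 1/16·4 = 2.9375 bits.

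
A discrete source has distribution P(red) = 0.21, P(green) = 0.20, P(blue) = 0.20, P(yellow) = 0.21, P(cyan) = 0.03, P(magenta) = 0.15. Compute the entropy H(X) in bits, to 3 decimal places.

2.437 bits

H = −Σ pᵢ log₂ pᵢ.
−0.21·log₂(0.21) = 0.4728
−0.20·log₂(0.20) = 0.4644
−0.20·log₂(0.20) = 0.4644
−0.21·log₂(0.21) = 0.4728
−0.03·log₂(0.03) = 0.1518
−0.15·log₂(0.15) = 0.4105
Sum ≈ 2.4367 → 2.437 bits.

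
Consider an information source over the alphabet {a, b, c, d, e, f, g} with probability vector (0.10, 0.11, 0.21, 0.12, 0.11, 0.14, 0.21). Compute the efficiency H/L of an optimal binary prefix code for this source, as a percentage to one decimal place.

98.3%

Entropy H = −Σ p log₂ p ≈ 2.7426 bits.
Huffman merges: 1/10+11/100→21/100; 11/100+3/25→23/100; 7/50+21/100→7/20; 21/100+21/100→21/50; 23/100+7/20→29/50; 21/50+29/50→1. L = 279/100 ≈ 2.7900.
Efficiency = H/L = 2.7426/2.7900 = 98.3%.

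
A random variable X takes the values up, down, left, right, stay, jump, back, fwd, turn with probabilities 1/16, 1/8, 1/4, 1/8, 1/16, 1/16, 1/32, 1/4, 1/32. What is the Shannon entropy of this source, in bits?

2.8125 bits

Each probability is a power of 1/2, so log₂(1/p) is an integer.
H = Σ p·log₂(1/p) = 1/16·4 + 1/8·3 + 1/4·2 + 1/8·3 + 1/16·4 + 1/16·4 + 1/32·5 + 1/4·2 + 1/32·5 = 2.8125 bits.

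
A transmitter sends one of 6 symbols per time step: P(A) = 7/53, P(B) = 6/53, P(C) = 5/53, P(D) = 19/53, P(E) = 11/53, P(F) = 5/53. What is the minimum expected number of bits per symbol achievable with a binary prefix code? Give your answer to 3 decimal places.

2.434 bits/symbol

Repeatedly combine the two least-probable nodes; the expected code length is the sum of the merged weights.
merge 5/53 + 5/53 → 10/53
merge 6/53 + 7/53 → 13/53
merge 10/53 + 11/53 → 21/53
merge 13/53 + 19/53 → 32/53
merge 21/53 + 32/53 → 1
L = 10/53 + 13/53 + 21/53 + 32/53 + 1 = 129/53 ≈ 2.434 bits/symbol.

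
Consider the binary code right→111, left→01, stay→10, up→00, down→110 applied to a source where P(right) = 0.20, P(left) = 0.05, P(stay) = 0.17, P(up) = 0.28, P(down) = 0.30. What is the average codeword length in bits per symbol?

2.5 bits/symbol

L̄ = Σ pᵢ·ℓᵢ = 0.20·3 + 0.05·2 + 0.17·2 + 0.28·2 + 0.30·3 = 2.5 bits/symbol.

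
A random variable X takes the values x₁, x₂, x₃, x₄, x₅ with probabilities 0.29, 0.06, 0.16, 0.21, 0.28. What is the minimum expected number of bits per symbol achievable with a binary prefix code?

2.22 bits/symbol

Repeatedly combine the two least-probable nodes; the expected code length is the sum of the merged weights.
merge 3/50 + 4/25 → 11/50
merge 21/100 + 11/50 → 43/100
merge 7/25 + 29/100 → 57/100
merge 43/100 + 57/100 → 1
L = 11/50 + 43/100 + 57/100 + 1 = 111/50 = 2.22 bits/symbol.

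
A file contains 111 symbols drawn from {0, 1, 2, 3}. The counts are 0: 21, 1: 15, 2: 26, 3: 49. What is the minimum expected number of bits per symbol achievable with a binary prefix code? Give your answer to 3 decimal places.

Probabilities are the counts divided by 111.
Repeatedly combine the two least-probable nodes; the expected code length is the sum of the merged weights.
merge 5/37 + 7/37 → 12/37
merge 26/111 + 12/37 → 62/111
merge 49/111 + 62/111 → 1
L = 12/37 + 62/111 + 1 = 209/111 ≈ 1.883 bits/symbol.

1.883 bits/symbol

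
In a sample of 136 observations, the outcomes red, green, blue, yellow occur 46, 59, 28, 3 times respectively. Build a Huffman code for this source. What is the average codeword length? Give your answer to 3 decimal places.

Probabilities are the counts divided by 136.
Repeatedly combine the two least-probable nodes; the expected code length is the sum of the merged weights.
merge 3/136 + 7/34 → 31/136
merge 31/136 + 23/68 → 77/136
merge 59/136 + 77/136 → 1
L = 31/136 + 77/136 + 1 = 61/34 ≈ 1.794 bits/symbol.

1.794 bits/symbol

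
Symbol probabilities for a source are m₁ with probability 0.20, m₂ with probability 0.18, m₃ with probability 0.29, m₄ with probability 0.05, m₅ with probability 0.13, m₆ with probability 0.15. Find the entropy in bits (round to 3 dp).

2.437 bits

H = −Σ pᵢ log₂ pᵢ.
−0.20·log₂(0.20) = 0.4644
−0.18·log₂(0.18) = 0.4453
−0.29·log₂(0.29) = 0.5179
−0.05·log₂(0.05) = 0.2161
−0.13·log₂(0.13) = 0.3826
−0.15·log₂(0.15) = 0.4105
Sum ≈ 2.4369 → 2.437 bits.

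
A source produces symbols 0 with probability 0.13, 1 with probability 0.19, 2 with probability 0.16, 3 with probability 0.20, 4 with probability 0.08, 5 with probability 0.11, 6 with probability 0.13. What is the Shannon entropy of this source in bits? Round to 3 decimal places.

H = −Σ pᵢ log₂ pᵢ.
−0.13·log₂(0.13) = 0.3826
−0.19·log₂(0.19) = 0.4552
−0.16·log₂(0.16) = 0.4230
−0.20·log₂(0.20) = 0.4644
−0.08·log₂(0.08) = 0.2915
−0.11·log₂(0.11) = 0.3503
−0.13·log₂(0.13) = 0.3826
Sum ≈ 2.7497 → 2.750 bits.

2.750 bits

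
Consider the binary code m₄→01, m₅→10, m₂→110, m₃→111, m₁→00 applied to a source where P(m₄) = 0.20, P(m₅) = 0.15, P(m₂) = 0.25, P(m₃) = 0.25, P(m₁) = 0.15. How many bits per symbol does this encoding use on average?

2.5 bits/symbol

L̄ = Σ pᵢ·ℓᵢ = 0.20·2 + 0.15·2 + 0.25·3 + 0.25·3 + 0.15·2 = 2.5 bits/symbol.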